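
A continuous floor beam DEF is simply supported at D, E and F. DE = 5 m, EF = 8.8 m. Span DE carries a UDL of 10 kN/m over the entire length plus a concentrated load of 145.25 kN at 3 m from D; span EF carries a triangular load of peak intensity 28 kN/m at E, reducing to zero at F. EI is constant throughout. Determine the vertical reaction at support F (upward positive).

Insert a hinge at E; M_E is the redundant, and each span becomes simply supported.
Discontinuity in slope at E on the released structure — sum the simple-span end rotations:
  span DE: UDL 10: wL³/(24EI) = 52.08/EI
  span DE: point load 145.25 at a = 3: Pab(L + a)/(6LEI) = 232.4/EI
  span EF: triangular load, peak 28: w₀L³/(45EI) = 424/EI
  relative rotation θ_0 = (284.5 + 424)/EI = 708.5/EI
A unit hogging moment at E produces rotation L₁/(3EI) + L₂/(3EI) = 4.6/EI.
Compatibility: M_E·(L₁+L₂)/(3EI) = θ_0, giving M_E = 154 kN·m (hogging).
Span EF, ΣM about F: R_E^{EF}·8.8 = 722.8 + 154, so R_E^{EF} = 99.64 kN and R_F = 123.2 − 99.64 = 23.56 kN.

R_F = 23.56 kN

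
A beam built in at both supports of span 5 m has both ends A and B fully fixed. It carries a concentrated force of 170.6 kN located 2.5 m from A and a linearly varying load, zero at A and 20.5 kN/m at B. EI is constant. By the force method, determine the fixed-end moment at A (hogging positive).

Take the two fixed-end moments M_A, M_B as redundants; the released structure is the simple span AB.
End rotations of the released simple span under the applied load (×1/EI):
  at A: point load 170.6 at a = 2.5: Pab(L + b)/(6LEI) = 266.6/EI
  at B: point load 170.6 at a = 2.5: Pab(L + a)/(6LEI) = 266.6/EI
  at A: triangular load, peak 20.5: 7w₀L³/(360EI) = 49.83/EI
  at B: triangular load, peak 20.5: w₀L³/(45EI) = 56.94/EI
  θ_A0 = 316.4/EI,  θ_B0 = 323.5/EI
Flexibility coefficients: a unit moment at one end gives L/(3EI) there and L/(6EI) at the far end, so f₁₁ = f₂₂ = 1.667/EI and f₁₂ = f₂₁ = 0.8333/EI.
Compatibility — zero rotation at each built-in end:
  1.667 M_A + 0.8333 M_B = 316.4
  0.8333 M_A + 1.667 M_B = 323.5
Solving the pair gives M_A = 123.7 kN·m and M_B = 132.2 kN·m (hogging).

M_A = 123.7 kN·m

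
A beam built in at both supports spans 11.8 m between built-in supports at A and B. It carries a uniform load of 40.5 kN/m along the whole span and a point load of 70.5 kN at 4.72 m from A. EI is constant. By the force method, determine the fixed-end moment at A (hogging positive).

Release both end moments; the primary structure is a simply-supported span AB with redundants M_A and M_B.
Simple-span end rotations at A and B under the given loads:
  at A: UDL 40.5: wL³/(24EI) = 2773/EI
  at B: UDL 40.5: wL³/(24EI) = 2773/EI
  at A: point load 70.5 at a = 4.72: Pab(L + b)/(6LEI) = 628.3/EI
  at B: point load 70.5 at a = 4.72: Pab(L + a)/(6LEI) = 549.7/EI
  θ_A0 = 3401/EI,  θ_B0 = 3322/EI
Flexibility coefficients: a unit moment at one end gives L/(3EI) there and L/(6EI) at the far end, so f₁₁ = f₂₂ = 3.933/EI and f₁₂ = f₂₁ = 1.967/EI.
Compatibility — zero rotation at each built-in end:
  3.933 M_A + 1.967 M_B = 3401
  1.967 M_A + 3.933 M_B = 3322
Solving the pair gives M_A = 589.7 kN·m and M_B = 549.8 kN·m (hogging).

M_A = 589.7 kN·m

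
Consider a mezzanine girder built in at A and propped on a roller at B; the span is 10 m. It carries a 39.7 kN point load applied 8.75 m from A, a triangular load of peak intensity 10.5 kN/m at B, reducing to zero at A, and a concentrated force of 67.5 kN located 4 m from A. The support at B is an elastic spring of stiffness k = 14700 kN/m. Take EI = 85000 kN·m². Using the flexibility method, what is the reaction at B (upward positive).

R_B = 73.93 kN

Choose R_B as the redundant. The primary structure is the cantilever fixed at A.
Deflection at B on the released cantilever, summing each load's contribution:
  point load 39.7 at a = 8.75: Pa²(3L − a)/(6EI) = 10765/EI
  triangular load, peak 10.5 at the free end: 11w₀L⁴/(120EI) = 9625/EI
  point load 67.5 at a = 4: Pa²(3L − a)/(6EI) = 4680/EI
  δ_0 = 25070/EI
Tip deflection under a unit load at B: L³/(3EI) = 333.3/EI.
With EI = 85000 kN·m²: δ_0 = 0.29494 m and δ_{BB} = 0.003922 m/kN.
Compatibility — the spring shortens by R_B/k under the reaction it provides: δ_0 − R_B·δ_{BB} = R_B/k. With 1/k = 0.000068 m/kN, R_B = δ_0 / (δ_{BB} + 1/k) = 0.29494 / (0.003922 + 0.000068) = 73.93 kN.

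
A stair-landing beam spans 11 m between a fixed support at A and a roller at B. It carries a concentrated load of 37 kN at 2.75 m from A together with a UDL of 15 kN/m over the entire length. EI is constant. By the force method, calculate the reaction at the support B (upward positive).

R_B = 65.05 kN

Take the reaction at B as the redundant and release it; the primary structure is a cantilever fixed at A.
Primary-structure tip deflection at B by superposition:
  point load 37 at a = 2.75: Pa²(3L − a)/(6EI) = 1411/EI
  UDL 15: wL⁴/(8EI) = 27452/EI
  δ_0 = 28863/EI
Tip deflection under a unit load at B: L³/(3EI) = 443.7/EI.
Compatibility at B: δ_0 − R_B·δ_{BB} = 0, so R_B = 28863/443.7 = 65.05 kN.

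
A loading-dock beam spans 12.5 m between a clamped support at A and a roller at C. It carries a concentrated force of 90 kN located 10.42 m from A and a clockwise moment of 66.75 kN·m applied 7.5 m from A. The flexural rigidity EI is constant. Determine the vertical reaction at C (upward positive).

Release the roller at C. Primary structure: cantilever fixed at A.
Primary-structure tip deflection at C by superposition:
  point load 90 at a = 10.42: Pa²(3L − a)/(6EI) = 44104/EI
  clockwise couple 66.75 at a = 7.5: M₀a(2L − a)/(2EI) = 4380/EI
  δ_0 = 48484/EI
Tip deflection under a unit load at C: L³/(3EI) = 651/EI.
Compatibility at C: δ_0 − R_C·δ_{CC} = 0, so R_C = 48484/651 = 74.47 kN.

R_C = 74.47 kN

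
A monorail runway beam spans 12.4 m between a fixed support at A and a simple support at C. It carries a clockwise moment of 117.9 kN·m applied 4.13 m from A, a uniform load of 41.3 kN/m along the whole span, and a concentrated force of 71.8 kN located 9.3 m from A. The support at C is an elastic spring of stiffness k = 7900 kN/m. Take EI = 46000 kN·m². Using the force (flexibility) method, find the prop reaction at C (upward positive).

R_C = 243.2 kN

Take the reaction at C as the redundant and release it; the primary structure is a cantilever fixed at A.
Downward deflection at the released point C due to the loads:
  clockwise couple 117.9 at a = 4.13: M₀a(2L − a)/(2EI) = 5032/EI
  UDL 41.3: wL⁴/(8EI) = 122053/EI
  point load 71.8 at a = 9.3: Pa²(3L − a)/(6EI) = 28876/EI
  δ_0 = 155961/EI
Flexibility coefficient — unit upward force at C: δ_{CC} = L³/(3EI) = 635.5/EI.
With EI = 46000 kN·m²: δ_0 = 3.3905 m and δ_{CC} = 0.013816 m/kN.
Compatibility — the spring shortens by R_C/k under the reaction it provides: δ_0 − R_C·δ_{CC} = R_C/k. With 1/k = 0.000127 m/kN, R_C = δ_0 / (δ_{CC} + 1/k) = 3.3905 / (0.013816 + 0.000127) = 243.2 kN.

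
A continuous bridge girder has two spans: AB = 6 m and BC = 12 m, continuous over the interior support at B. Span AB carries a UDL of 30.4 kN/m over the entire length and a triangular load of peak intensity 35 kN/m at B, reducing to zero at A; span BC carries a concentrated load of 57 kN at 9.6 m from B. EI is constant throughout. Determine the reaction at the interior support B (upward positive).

R_B = 201.9 kN

Release continuity at B by inserting a hinge; the redundant is the internal moment M_B. The primary structure is two simply-supported spans AB and BC.
End slopes at the hinge B, treating each span as simply supported:
  span AB: UDL 30.4: wL³/(24EI) = 273.6/EI
  span AB: triangular load, peak 35: w₀L³/(45EI) = 168/EI
  span BC: point load 57 at a = 9.6: Pab(L + b)/(6LEI) = 262.7/EI
  relative rotation θ_0 = (441.6 + 262.7)/EI = 704.3/EI
A unit hogging moment at B produces rotation L₁/(3EI) + L₂/(3EI) = 6/EI.
Compatibility: M_B·(L₁+L₂)/(3EI) = θ_0, giving M_B = 117.4 kN·m (hogging).
Span AB, ΣM about A with M_B applied at B: R_B^{AB}·6 = 967.2 + 117.4, so R_B^{AB} = 180.8 kN and R_A = 287.4 − 180.8 = 106.6 kN.
Span BC, ΣM about C: R_B^{BC}·12 = 136.8 + 117.4, so R_B^{BC} = 21.18 kN and R_C = 57 − 21.18 = 35.82 kN.
R_B = 180.8 + 21.18 = 201.9 kN.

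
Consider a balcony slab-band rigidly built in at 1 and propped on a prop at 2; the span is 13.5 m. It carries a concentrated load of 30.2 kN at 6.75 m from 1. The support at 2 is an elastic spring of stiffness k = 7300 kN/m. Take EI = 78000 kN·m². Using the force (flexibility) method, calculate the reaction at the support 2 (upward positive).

Choose R_2 as the redundant. The primary structure is the cantilever fixed at 1.
Downward deflection at the released point 2 due to the loads:
  point load 30.2 at a = 6.75: Pa²(3L − a)/(6EI) = 7740/EI
Flexibility coefficient — unit upward force at 2: δ_{22} = L³/(3EI) = 820.1/EI.
With EI = 78000 kN·m²: δ_0 = 0.09923 m and δ_{22} = 0.010514 m/kN.
Compatibility — the spring shortens by R_2/k under the reaction it provides: δ_0 − R_2·δ_{22} = R_2/k. With 1/k = 0.000137 m/kN, R_2 = δ_0 / (δ_{22} + 1/k) = 0.09923 / (0.010514 + 0.000137) = 9.316 kN.

R_2 = 9.316 kN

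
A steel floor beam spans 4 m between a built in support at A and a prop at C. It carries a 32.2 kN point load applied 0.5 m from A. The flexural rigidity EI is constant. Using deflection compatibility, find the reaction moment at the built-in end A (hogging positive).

Take the reaction at C as the redundant and release it; the primary structure is a cantilever fixed at A.
Primary-structure tip deflection at C by superposition:
  point load 32.2 at a = 0.5: Pa²(3L − a)/(6EI) = 15.43/EI
Flexibility coefficient — unit upward force at C: δ_{CC} = L³/(3EI) = 21.33/EI.
Compatibility at C: δ_0 − R_C·δ_{CC} = 0, so R_C = 15.43/21.33 = 0.7232 kN.
Moment equilibrium about A: M_A = Σ(load moments about A) − R_C·L = 16.1 − 0.7232×4 = 13.21 kN·m.

M_A = 13.21 kN·m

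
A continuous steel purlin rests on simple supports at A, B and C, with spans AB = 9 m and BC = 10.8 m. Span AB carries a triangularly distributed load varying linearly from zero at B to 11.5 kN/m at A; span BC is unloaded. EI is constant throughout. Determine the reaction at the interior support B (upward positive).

Insert a hinge at B; M_B is the redundant, and each span becomes simply supported.
End slopes at the hinge B, treating each span as simply supported:
  span AB: triangular load, peak 11.5: 7w₀L³/(360EI) = 163/EI
  relative rotation θ_0 = (163 + 0)/EI = 163/EI
A unit hogging moment at B produces rotation L₁/(3EI) + L₂/(3EI) = 6.6/EI.
Slope continuity at B: θ_0 = M_B·6.6/EI, so M_B = 163/6.6 = 24.7 kN·m (hogging).
Span AB, ΣM about A with M_B applied at B: R_B^{AB}·9 = 155.2 + 24.7, so R_B^{AB} = 19.99 kN and R_A = 51.75 − 19.99 = 31.76 kN.
Span BC, ΣM about C: R_B^{BC}·10.8 = 0 + 24.7, so R_B^{BC} = 2.287 kN and R_C = 0 − 2.287 = -2.287 kN.
R_B = 19.99 + 2.287 = 22.28 kN.

R_B = 22.28 kN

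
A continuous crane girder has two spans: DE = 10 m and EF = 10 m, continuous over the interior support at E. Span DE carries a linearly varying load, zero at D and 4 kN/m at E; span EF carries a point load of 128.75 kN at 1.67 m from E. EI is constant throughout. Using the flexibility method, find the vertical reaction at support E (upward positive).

R_E = 139.7 kN

Insert a hinge at E; M_E is the redundant, and each span becomes simply supported.
Discontinuity in slope at E on the released structure — sum the simple-span end rotations:
  span DE: triangular load, peak 4: w₀L³/(45EI) = 88.89/EI
  span EF: point load 128.75 at a = 1.67: Pab(L + b)/(6LEI) = 547.2/EI
  relative rotation θ_0 = (88.89 + 547.2)/EI = 636.1/EI
A unit hogging moment at E produces rotation L₁/(3EI) + L₂/(3EI) = 6.667/EI.
Compatibility: M_E·(L₁+L₂)/(3EI) = θ_0, giving M_E = 95.41 kN·m (hogging).
Span DE, ΣM about D with M_E applied at E: R_E^{DE}·10 = 133.3 + 95.41, so R_E^{DE} = 22.87 kN and R_D = 20 − 22.87 = -2.874 kN.
Span EF, ΣM about F: R_E^{EF}·10 = 1072 + 95.41, so R_E^{EF} = 116.8 kN and R_F = 128.8 − 116.8 = 11.96 kN.
R_E = 22.87 + 116.8 = 139.7 kN.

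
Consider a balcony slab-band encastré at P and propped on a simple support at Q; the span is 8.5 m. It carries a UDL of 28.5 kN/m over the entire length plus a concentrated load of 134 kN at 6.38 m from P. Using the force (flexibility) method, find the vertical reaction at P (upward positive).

R_P = 200.5 kN

Release the roller at Q. Primary structure: cantilever fixed at P.
Downward deflection at the released point Q due to the loads:
  UDL 28.5: wL⁴/(8EI) = 18596/EI
  point load 134 at a = 6.38: Pa²(3L − a)/(6EI) = 17381/EI
  δ_0 = 35978/EI
Tip deflection under a unit load at Q: L³/(3EI) = 204.7/EI.
Compatibility at Q: δ_0 − R_Q·δ_{QQ} = 0, so R_Q = 35978/204.7 = 175.8 kN.
Vertical equilibrium: R_P = ΣP − R_Q = 376.2 − 175.8 = 200.5 kN.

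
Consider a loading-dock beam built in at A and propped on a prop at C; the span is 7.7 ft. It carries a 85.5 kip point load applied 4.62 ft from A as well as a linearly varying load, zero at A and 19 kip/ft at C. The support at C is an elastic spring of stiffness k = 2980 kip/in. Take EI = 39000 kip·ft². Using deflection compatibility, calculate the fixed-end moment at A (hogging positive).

M_A = 180.5 kip·ft

Choose R_C as the redundant. The primary structure is the cantilever fixed at A.
Free-end deflection of the primary structure under the applied loading (downward +):
  point load 85.5 at a = 4.62: Pa²(3L − a)/(6EI) = 5621/EI
  triangular load, peak 19 at the free end: 11w₀L⁴/(120EI) = 6122/EI
  δ_0 = 11743/EI
Tip deflection under a unit load at C: L³/(3EI) = 152.2/EI.
With EI = 39000 kip·ft²: δ_0 = 0.30111 ft and δ_{CC} = 0.003902 ft/kip.
Compatibility — the spring shortens by R_C/k under the reaction it provides: δ_0 − R_C·δ_{CC} = R_C/k. With 1/k = 1/(2980×12) ft/kip = 0.000028 ft/kip, R_C = δ_0 / (δ_{CC} + 1/k) = 0.30111 / (0.003902 + 0.000028) = 76.62 kip.
Moment equilibrium about A: M_A = Σ(load moments about A) − R_C·L = 770.5 − 76.62×7.7 = 180.5 kip·ft.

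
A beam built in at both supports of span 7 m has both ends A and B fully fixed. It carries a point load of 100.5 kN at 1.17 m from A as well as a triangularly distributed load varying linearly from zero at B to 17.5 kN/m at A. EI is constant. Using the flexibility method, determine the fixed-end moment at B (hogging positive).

Take the two fixed-end moments M_A, M_B as redundants; the released structure is the simple span AB.
Simple-span end rotations at A and B under the given loads:
  at A: point load 100.5 at a = 1.17: Pab(L + b)/(6LEI) = 209.4/EI
  at B: point load 100.5 at a = 1.17: Pab(L + a)/(6LEI) = 133.4/EI
  at A: triangular load, peak 17.5: w₀L³/(45EI) = 133.4/EI
  at B: triangular load, peak 17.5: 7w₀L³/(360EI) = 116.7/EI
  θ_A0 = 342.8/EI,  θ_B0 = 250.1/EI
Flexibility coefficients: a unit moment at one end gives L/(3EI) there and L/(6EI) at the far end, so f₁₁ = f₂₂ = 2.333/EI and f₁₂ = f₂₁ = 1.167/EI.
Compatibility — zero rotation at each built-in end:
  2.333 M_A + 1.167 M_B = 342.8
  1.167 M_A + 2.333 M_B = 250.1
Solving the pair gives M_A = 124.4 kN·m and M_B = 44.95 kN·m (hogging).

M_B = 44.95 kN·m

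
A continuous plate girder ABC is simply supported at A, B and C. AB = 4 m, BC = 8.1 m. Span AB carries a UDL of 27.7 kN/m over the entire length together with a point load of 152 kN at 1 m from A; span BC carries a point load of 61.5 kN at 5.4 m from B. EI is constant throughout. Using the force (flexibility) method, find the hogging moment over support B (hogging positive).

M_B = 91.27 kN·m

Insert a hinge at B; M_B is the redundant, and each span becomes simply supported.
End slopes at the hinge B, treating each span as simply supported:
  span AB: UDL 27.7: wL³/(24EI) = 73.87/EI
  span AB: point load 152 at a = 1: Pab(L + a)/(6LEI) = 95/EI
  span BC: point load 61.5 at a = 5.4: Pab(L + b)/(6LEI) = 199.3/EI
  relative rotation θ_0 = (168.9 + 199.3)/EI = 368.1/EI
A unit hogging moment at B produces rotation L₁/(3EI) + L₂/(3EI) = 4.033/EI.
Slope continuity at B: θ_0 = M_B·4.033/EI, so M_B = 368.1/4.033 = 91.27 kN·m (hogging).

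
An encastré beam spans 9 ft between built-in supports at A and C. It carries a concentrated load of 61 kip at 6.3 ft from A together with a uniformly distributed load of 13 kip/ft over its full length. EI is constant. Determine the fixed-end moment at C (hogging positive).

M_C = 168.5 kip·ft

Release both end moments; the primary structure is a simply-supported span AC with redundants M_A and M_C.
End rotations of the released simple span under the applied load (×1/EI):
  at A: point load 61 at a = 6.3: Pab(L + b)/(6LEI) = 224.8/EI
  at C: point load 61 at a = 6.3: Pab(L + a)/(6LEI) = 294/EI
  at A: UDL 13: wL³/(24EI) = 394.9/EI
  at C: UDL 13: wL³/(24EI) = 394.9/EI
  θ_A0 = 619.7/EI,  θ_C0 = 688.9/EI
Flexibility coefficients: a unit moment at one end gives L/(3EI) there and L/(6EI) at the far end, so f₁₁ = f₂₂ = 3/EI and f₁₂ = f₂₁ = 1.5/EI.
Compatibility — zero rotation at each built-in end:
  3 M_A + 1.5 M_C = 619.7
  1.5 M_A + 3 M_C = 688.9
Solving the pair gives M_A = 122.3 kip·ft and M_C = 168.5 kip·ft (hogging).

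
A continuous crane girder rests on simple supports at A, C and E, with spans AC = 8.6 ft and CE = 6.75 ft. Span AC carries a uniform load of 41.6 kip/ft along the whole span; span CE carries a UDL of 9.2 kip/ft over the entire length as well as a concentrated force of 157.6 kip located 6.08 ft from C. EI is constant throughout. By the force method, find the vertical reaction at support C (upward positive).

R_C = 294.7 kip

Release continuity at C by inserting a hinge; the redundant is the internal moment M_C. The primary structure is two simply-supported spans AC and CE.
End slopes at the hinge C, treating each span as simply supported:
  span AC: UDL 41.6: wL³/(24EI) = 1102/EI
  span CE: UDL 9.2: wL³/(24EI) = 117.9/EI
  span CE: point load 157.6 at a = 6.08: Pab(L + b)/(6LEI) = 117.6/EI
  relative rotation θ_0 = (1102 + 235.5)/EI = 1338/EI
A unit hogging moment at C produces rotation L₁/(3EI) + L₂/(3EI) = 5.117/EI.
Slope continuity at C: θ_0 = M_C·5.117/EI, so M_C = 1338/5.117 = 261.5 kip·ft (hogging).
Span AC, ΣM about A with M_C applied at C: R_C^{AC}·8.6 = 1538 + 261.5, so R_C^{AC} = 209.3 kip and R_A = 357.8 − 209.3 = 148.5 kip.
Span CE, ΣM about E: R_C^{CE}·6.75 = 315.2 + 261.5, so R_C^{CE} = 85.43 kip and R_E = 219.7 − 85.43 = 134.3 kip.
R_C = 209.3 + 85.43 = 294.7 kip.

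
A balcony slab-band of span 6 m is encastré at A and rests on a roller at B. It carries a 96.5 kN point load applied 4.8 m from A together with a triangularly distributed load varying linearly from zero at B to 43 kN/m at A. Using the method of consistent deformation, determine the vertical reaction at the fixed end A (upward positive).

Take the reaction at B as the redundant and release it; the primary structure is a cantilever fixed at A.
Downward deflection at the released point B due to the loads:
  point load 96.5 at a = 4.8: Pa²(3L − a)/(6EI) = 4891/EI
  triangular load, peak 43 at the fixed end: w₀L⁴/(30EI) = 1858/EI
  δ_0 = 6749/EI
Tip deflection under a unit load at B: L³/(3EI) = 72/EI.
The prop prevents deflection at B: R_B = δ_0/δ_{BB} = 6749/72 = 93.74 kN.
Vertical equilibrium: R_A = ΣP − R_B = 225.5 − 93.74 = 131.8 kN.

R_A = 131.8 kN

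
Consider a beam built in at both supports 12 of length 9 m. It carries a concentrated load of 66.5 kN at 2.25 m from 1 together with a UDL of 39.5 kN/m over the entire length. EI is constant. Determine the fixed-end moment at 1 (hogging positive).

Release both end moments; the primary structure is a simply-supported span 12 with redundants M_1 and M_2.
End rotations of the released simple span under the applied load (×1/EI):
  at 1: point load 66.5 at a = 2.25: Pab(L + b)/(6LEI) = 294.6/EI
  at 2: point load 66.5 at a = 2.25: Pab(L + a)/(6LEI) = 210.4/EI
  at 1: UDL 39.5: wL³/(24EI) = 1200/EI
  at 2: UDL 39.5: wL³/(24EI) = 1200/EI
  θ_10 = 1494/EI,  θ_20 = 1410/EI
Flexibility coefficients: a unit moment at one end gives L/(3EI) there and L/(6EI) at the far end, so f₁₁ = f₂₂ = 3/EI and f₁₂ = f₂₁ = 1.5/EI.
Compatibility — zero rotation at each built-in end:
  3 M_1 + 1.5 M_2 = 1494
  1.5 M_1 + 3 M_2 = 1410
Solving the pair gives M_1 = 350.8 kN·m and M_2 = 294.7 kN·m (hogging).

M_1 = 350.8 kN·m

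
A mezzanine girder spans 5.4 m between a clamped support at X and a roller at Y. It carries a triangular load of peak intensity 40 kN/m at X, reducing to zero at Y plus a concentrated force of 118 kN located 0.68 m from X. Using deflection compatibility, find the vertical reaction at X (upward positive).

R_X = 201.7 kN

Choose R_Y as the redundant. The primary structure is the cantilever fixed at X.
Primary-structure tip deflection at Y by superposition:
  triangular load, peak 40 at the fixed end: w₀L⁴/(30EI) = 1134/EI
  point load 118 at a = 0.68: Pa²(3L − a)/(6EI) = 141.1/EI
  δ_0 = 1275/EI
Flexibility coefficient — unit upward force at Y: δ_{YY} = L³/(3EI) = 52.49/EI.
Compatibility at Y: δ_0 − R_Y·δ_{YY} = 0, so R_Y = 1275/52.49 = 24.29 kN.
Vertical equilibrium: R_X = ΣP − R_Y = 226 − 24.29 = 201.7 kN.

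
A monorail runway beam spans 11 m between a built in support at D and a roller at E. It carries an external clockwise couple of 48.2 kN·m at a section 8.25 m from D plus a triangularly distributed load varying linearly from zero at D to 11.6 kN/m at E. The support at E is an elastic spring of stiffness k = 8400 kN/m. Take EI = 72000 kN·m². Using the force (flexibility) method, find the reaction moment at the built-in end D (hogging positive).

M_D = 70.9 kN·m

Remove the prop at E; the released (primary) structure is a cantilever built in at D.
Deflection at E on the released cantilever, summing each load's contribution:
  clockwise couple 48.2 at a = 8.25: M₀a(2L − a)/(2EI) = 2734/EI
  triangular load, peak 11.6 at the free end: 11w₀L⁴/(120EI) = 15568/EI
  δ_0 = 18302/EI
Flexibility coefficient — unit upward force at E: δ_{EE} = L³/(3EI) = 443.7/EI.
With EI = 72000 kN·m²: δ_0 = 0.2542 m and δ_{EE} = 0.006162 m/kN.
Compatibility — the spring shortens by R_E/k under the reaction it provides: δ_0 − R_E·δ_{EE} = R_E/k. With 1/k = 0.000119 m/kN, R_E = δ_0 / (δ_{EE} + 1/k) = 0.2542 / (0.006162 + 0.000119) = 40.47 kN.
Moment equilibrium about D: M_D = Σ(load moments about D) − R_E·L = 516.1 − 40.47×11 = 70.9 kN·m.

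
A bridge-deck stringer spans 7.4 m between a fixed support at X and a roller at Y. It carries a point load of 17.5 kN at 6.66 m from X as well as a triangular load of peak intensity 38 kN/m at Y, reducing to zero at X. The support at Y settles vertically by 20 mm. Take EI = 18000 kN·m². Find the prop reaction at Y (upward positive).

R_Y = 89.55 kN

Choose R_Y as the redundant. The primary structure is the cantilever fixed at X.
Deflection at Y on the released cantilever, summing each load's contribution:
  point load 17.5 at a = 6.66: Pa²(3L − a)/(6EI) = 2010/EI
  triangular load, peak 38 at the free end: 11w₀L⁴/(120EI) = 10445/EI
  δ_0 = 12456/EI
Tip deflection under a unit load at Y: L³/(3EI) = 135.1/EI.
With EI = 18000 kN·m²: δ_0 = 0.69199 m and δ_{YY} = 0.007504 m/kN.
Compatibility — the beam at Y must follow the support down by 0.02 m: δ_0 − R_Y·δ_{YY} = 0.02, so R_Y = (0.69199 − 0.02)/0.007504 = 89.55 kN.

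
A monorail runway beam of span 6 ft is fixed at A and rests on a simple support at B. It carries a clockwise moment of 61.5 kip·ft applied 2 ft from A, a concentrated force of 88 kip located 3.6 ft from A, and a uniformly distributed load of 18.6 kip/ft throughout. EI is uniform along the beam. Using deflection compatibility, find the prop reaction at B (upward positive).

Release the roller at B. Primary structure: cantilever fixed at A.
Downward deflection at the released point B due to the loads:
  clockwise couple 61.5 at a = 2: M₀a(2L − a)/(2EI) = 615/EI
  point load 88 at a = 3.6: Pa²(3L − a)/(6EI) = 2737/EI
  UDL 18.6: wL⁴/(8EI) = 3013/EI
  δ_0 = 6365/EI
Flexibility coefficient — unit upward force at B: δ_{BB} = L³/(3EI) = 72/EI.
The prop prevents deflection at B: R_B = δ_0/δ_{BB} = 6365/72 = 88.41 kip.

R_B = 88.41 kip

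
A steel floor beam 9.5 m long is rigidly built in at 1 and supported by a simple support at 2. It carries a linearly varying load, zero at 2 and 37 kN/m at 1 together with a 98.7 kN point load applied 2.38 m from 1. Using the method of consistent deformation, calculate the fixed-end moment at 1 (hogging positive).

M_1 = 376.6 kN·m

Choose R_2 as the redundant. The primary structure is the cantilever fixed at 1.
Downward deflection at the released point 2 due to the loads:
  triangular load, peak 37 at the fixed end: w₀L⁴/(30EI) = 10046/EI
  point load 98.7 at a = 2.38: Pa²(3L − a)/(6EI) = 2434/EI
  δ_0 = 12479/EI
Tip deflection under a unit load at 2: L³/(3EI) = 285.8/EI.
Compatibility at 2: δ_0 − R_2·δ_{22} = 0, so R_2 = 12479/285.8 = 43.67 kN.
Moment equilibrium about 1: M_1 = Σ(load moments about 1) − R_2·L = 791.4 − 43.67×9.5 = 376.6 kN·m.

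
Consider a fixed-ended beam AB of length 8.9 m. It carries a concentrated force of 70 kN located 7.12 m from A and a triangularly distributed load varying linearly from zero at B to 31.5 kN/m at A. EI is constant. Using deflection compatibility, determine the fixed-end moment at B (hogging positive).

M_B = 162.9 kN·m

Release both end moments; the primary structure is a simply-supported span AB with redundants M_A and M_B.
End rotations of the released simple span under the applied load (×1/EI):
  at A: point load 70 at a = 7.12: Pab(L + b)/(6LEI) = 177.4/EI
  at B: point load 70 at a = 7.12: Pab(L + a)/(6LEI) = 266.1/EI
  at A: triangular load, peak 31.5: w₀L³/(45EI) = 493.5/EI
  at B: triangular load, peak 31.5: 7w₀L³/(360EI) = 431.8/EI
  θ_A0 = 670.9/EI,  θ_B0 = 697.9/EI
Flexibility coefficients: a unit moment at one end gives L/(3EI) there and L/(6EI) at the far end, so f₁₁ = f₂₂ = 2.967/EI and f₁₂ = f₂₁ = 1.483/EI.
Compatibility — zero rotation at each built-in end:
  2.967 M_A + 1.483 M_B = 670.9
  1.483 M_A + 2.967 M_B = 697.9
Solving the pair gives M_A = 144.7 kN·m and M_B = 162.9 kN·m (hogging).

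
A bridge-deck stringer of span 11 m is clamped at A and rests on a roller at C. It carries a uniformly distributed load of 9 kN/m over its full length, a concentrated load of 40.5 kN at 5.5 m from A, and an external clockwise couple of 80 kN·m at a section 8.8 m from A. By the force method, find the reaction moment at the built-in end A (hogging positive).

M_A = 184.5 kN·m

Choose R_C as the redundant. The primary structure is the cantilever fixed at A.
Downward deflection at the released point C due to the loads:
  UDL 9: wL⁴/(8EI) = 16471/EI
  point load 40.5 at a = 5.5: Pa²(3L − a)/(6EI) = 5615/EI
  clockwise couple 80 at a = 8.8: M₀a(2L − a)/(2EI) = 4646/EI
  δ_0 = 26733/EI
Flexibility coefficient — unit upward force at C: δ_{CC} = L³/(3EI) = 443.7/EI.
Compatibility at C: δ_0 − R_C·δ_{CC} = 0, so R_C = 26733/443.7 = 60.25 kN.
Moment equilibrium about A: M_A = Σ(load moments about A) − R_C·L = 847.2 − 60.25×11 = 184.5 kN·m.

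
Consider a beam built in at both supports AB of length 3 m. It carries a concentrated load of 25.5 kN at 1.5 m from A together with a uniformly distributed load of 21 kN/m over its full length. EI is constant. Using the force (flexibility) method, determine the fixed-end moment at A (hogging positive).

Release both end moments; the primary structure is a simply-supported span AB with redundants M_A and M_B.
Simple-span end rotations at A and B under the given loads:
  at A: point load 25.5 at a = 1.5: Pab(L + b)/(6LEI) = 14.34/EI
  at B: point load 25.5 at a = 1.5: Pab(L + a)/(6LEI) = 14.34/EI
  at A: UDL 21: wL³/(24EI) = 23.62/EI
  at B: UDL 21: wL³/(24EI) = 23.62/EI
  θ_A0 = 37.97/EI,  θ_B0 = 37.97/EI
Flexibility coefficients: a unit moment at one end gives L/(3EI) there and L/(6EI) at the far end, so f₁₁ = f₂₂ = 1/EI and f₁₂ = f₂₁ = 0.5/EI.
Compatibility — zero rotation at each built-in end:
  1 M_A + 0.5 M_B = 37.97
  0.5 M_A + 1 M_B = 37.97
Solving the pair gives M_A = 25.31 kN·m and M_B = 25.31 kN·m (hogging).

M_A = 25.31 kN·m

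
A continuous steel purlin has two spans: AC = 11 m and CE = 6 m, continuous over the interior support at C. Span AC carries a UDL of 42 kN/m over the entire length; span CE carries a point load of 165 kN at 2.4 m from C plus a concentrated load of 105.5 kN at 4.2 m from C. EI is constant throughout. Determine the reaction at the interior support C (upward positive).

R_C = 492.7 kN

Insert a hinge at C; M_C is the redundant, and each span becomes simply supported.
End slopes at the hinge C, treating each span as simply supported:
  span AC: UDL 42: wL³/(24EI) = 2329/EI
  span CE: point load 165 at a = 2.4: Pab(L + b)/(6LEI) = 380.2/EI
  span CE: point load 105.5 at a = 4.2: Pab(L + b)/(6LEI) = 172.8/EI
  relative rotation θ_0 = (2329 + 553)/EI = 2882/EI
A unit hogging moment at C produces rotation L₁/(3EI) + L₂/(3EI) = 5.667/EI.
Compatibility: M_C·(L₁+L₂)/(3EI) = θ_0, giving M_C = 508.6 kN·m (hogging).
Span AC, ΣM about A with M_C applied at C: R_C^{AC}·11 = 2541 + 508.6, so R_C^{AC} = 277.2 kN and R_A = 462 − 277.2 = 184.8 kN.
Span CE, ΣM about E: R_C^{CE}·6 = 783.9 + 508.6, so R_C^{CE} = 215.4 kN and R_E = 270.5 − 215.4 = 55.08 kN.
R_C = 277.2 + 215.4 = 492.7 kN.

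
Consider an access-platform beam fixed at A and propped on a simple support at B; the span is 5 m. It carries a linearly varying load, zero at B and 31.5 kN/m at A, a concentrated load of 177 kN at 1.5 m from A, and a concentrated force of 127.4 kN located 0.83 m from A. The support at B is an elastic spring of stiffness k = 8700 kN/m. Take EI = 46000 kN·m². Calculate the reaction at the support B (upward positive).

Choose R_B as the redundant. The primary structure is the cantilever fixed at A.
Deflection at B on the released cantilever, summing each load's contribution:
  triangular load, peak 31.5 at the fixed end: w₀L⁴/(30EI) = 656.2/EI
  point load 177 at a = 1.5: Pa²(3L − a)/(6EI) = 896.1/EI
  point load 127.4 at a = 0.83: Pa²(3L − a)/(6EI) = 207.3/EI
  δ_0 = 1760/EI
Flexibility coefficient — unit upward force at B: δ_{BB} = L³/(3EI) = 41.67/EI.
With EI = 46000 kN·m²: δ_0 = 0.038252 m and δ_{BB} = 0.000906 m/kN.
Compatibility — the spring shortens by R_B/k under the reaction it provides: δ_0 − R_B·δ_{BB} = R_B/k. With 1/k = 0.000115 m/kN, R_B = δ_0 / (δ_{BB} + 1/k) = 0.038252 / (0.000906 + 0.000115) = 37.47 kN.

R_B = 37.47 kN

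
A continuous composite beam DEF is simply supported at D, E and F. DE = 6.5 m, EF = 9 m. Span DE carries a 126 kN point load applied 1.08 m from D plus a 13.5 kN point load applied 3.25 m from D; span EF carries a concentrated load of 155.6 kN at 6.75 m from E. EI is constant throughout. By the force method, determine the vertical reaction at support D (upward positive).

R_D = 91.82 kN

Take M_E as the redundant. Released structure: two simple spans DE and EF with a hinge at E.
Discontinuity in slope at E on the released structure — sum the simple-span end rotations:
  span DE: point load 126 at a = 1.08: Pab(L + a)/(6LEI) = 143.4/EI
  span DE: point load 13.5 at a = 3.25: Pab(L + a)/(6LEI) = 35.65/EI
  span EF: point load 155.6 at a = 6.75: Pab(L + b)/(6LEI) = 492.3/EI
  relative rotation θ_0 = (179 + 492.3)/EI = 671.3/EI
A unit hogging moment at E produces rotation L₁/(3EI) + L₂/(3EI) = 5.167/EI.
Compatibility: M_E·(L₁+L₂)/(3EI) = θ_0, giving M_E = 129.9 kN·m (hogging).
Span DE, ΣM about D with M_E applied at E: R_E^{DE}·6.5 = 180 + 129.9, so R_E^{DE} = 47.68 kN and R_D = 139.5 − 47.68 = 91.82 kN.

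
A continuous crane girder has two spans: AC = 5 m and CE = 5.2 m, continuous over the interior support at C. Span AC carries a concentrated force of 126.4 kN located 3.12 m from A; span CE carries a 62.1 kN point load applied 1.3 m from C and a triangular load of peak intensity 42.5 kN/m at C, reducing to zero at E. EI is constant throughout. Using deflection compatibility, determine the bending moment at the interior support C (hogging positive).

M_C = 125.1 kN·m

Take M_C as the redundant. Released structure: two simple spans AC and CE with a hinge at C.
Discontinuity in slope at C on the released structure — sum the simple-span end rotations:
  span AC: point load 126.4 at a = 3.12: Pab(L + a)/(6LEI) = 200.7/EI
  span CE: point load 62.1 at a = 1.3: Pab(L + b)/(6LEI) = 91.83/EI
  span CE: triangular load, peak 42.5: w₀L³/(45EI) = 132.8/EI
  relative rotation θ_0 = (200.7 + 224.6)/EI = 425.3/EI
A unit hogging moment at C produces rotation L₁/(3EI) + L₂/(3EI) = 3.4/EI.
Compatibility: M_C·(L₁+L₂)/(3EI) = θ_0, giving M_C = 125.1 kN·m (hogging).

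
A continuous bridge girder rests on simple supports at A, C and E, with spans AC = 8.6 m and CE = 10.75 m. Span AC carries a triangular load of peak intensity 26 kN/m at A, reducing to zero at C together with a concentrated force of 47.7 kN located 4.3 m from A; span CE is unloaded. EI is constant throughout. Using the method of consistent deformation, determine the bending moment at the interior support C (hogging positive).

M_C = 84.04 kN·m

Release continuity at C by inserting a hinge; the redundant is the internal moment M_C. The primary structure is two simply-supported spans AC and CE.
End slopes at the hinge C, treating each span as simply supported:
  span AC: triangular load, peak 26: 7w₀L³/(360EI) = 321.6/EI
  span AC: point load 47.7 at a = 4.3: Pab(L + a)/(6LEI) = 220.5/EI
  relative rotation θ_0 = (542.1 + 0)/EI = 542.1/EI
A unit hogging moment at C produces rotation L₁/(3EI) + L₂/(3EI) = 6.45/EI.
Slope continuity at C: θ_0 = M_C·6.45/EI, so M_C = 542.1/6.45 = 84.04 kN·m (hogging).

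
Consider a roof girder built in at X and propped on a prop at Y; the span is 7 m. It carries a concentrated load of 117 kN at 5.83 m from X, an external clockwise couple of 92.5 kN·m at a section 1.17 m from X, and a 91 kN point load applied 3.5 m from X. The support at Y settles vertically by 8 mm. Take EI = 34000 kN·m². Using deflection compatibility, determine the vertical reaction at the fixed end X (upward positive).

R_X = 87.93 kN

Take the reaction at Y as the redundant and release it; the primary structure is a cantilever fixed at X.
Downward deflection at the released point Y due to the loads:
  point load 117 at a = 5.83: Pa²(3L − a)/(6EI) = 10054/EI
  clockwise couple 92.5 at a = 1.17: M₀a(2L − a)/(2EI) = 694.3/EI
  point load 91 at a = 3.5: Pa²(3L − a)/(6EI) = 3251/EI
  δ_0 = 14000/EI
Flexibility coefficient — unit upward force at Y: δ_{YY} = L³/(3EI) = 114.3/EI.
With EI = 34000 kN·m²: δ_0 = 0.41177 m and δ_{YY} = 0.003363 m/kN.
Compatibility — the beam at Y must follow the support down by 0.008 m: δ_0 − R_Y·δ_{YY} = 0.008, so R_Y = (0.41177 − 0.008)/0.003363 = 120.1 kN.
Vertical equilibrium: R_X = ΣP − R_Y = 208 − 120.1 = 87.93 kN.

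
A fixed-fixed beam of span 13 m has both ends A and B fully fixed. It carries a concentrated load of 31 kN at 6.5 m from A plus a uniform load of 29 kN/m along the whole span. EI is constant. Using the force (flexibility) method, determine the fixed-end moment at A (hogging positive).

M_A = 458.8 kN·m

Release both end moments; the primary structure is a simply-supported span AB with redundants M_A and M_B.
On the primary (simply-supported) span, the end slopes from the loading are:
  at A: point load 31 at a = 6.5: Pab(L + b)/(6LEI) = 327.4/EI
  at B: point load 31 at a = 6.5: Pab(L + a)/(6LEI) = 327.4/EI
  at A: UDL 29: wL³/(24EI) = 2655/EI
  at B: UDL 29: wL³/(24EI) = 2655/EI
  θ_A0 = 2982/EI,  θ_B0 = 2982/EI
Flexibility coefficients: a unit moment at one end gives L/(3EI) there and L/(6EI) at the far end, so f₁₁ = f₂₂ = 4.333/EI and f₁₂ = f₂₁ = 2.167/EI.
Compatibility — zero rotation at each built-in end:
  4.333 M_A + 2.167 M_B = 2982
  2.167 M_A + 4.333 M_B = 2982
Solving the pair gives M_A = 458.8 kN·m and M_B = 458.8 kN·m (hogging).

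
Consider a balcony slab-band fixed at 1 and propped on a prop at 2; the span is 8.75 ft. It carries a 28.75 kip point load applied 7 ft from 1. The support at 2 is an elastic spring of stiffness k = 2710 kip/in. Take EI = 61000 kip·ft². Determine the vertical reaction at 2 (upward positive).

Remove the prop at 2; the released (primary) structure is a cantilever built in at 1.
Deflection at 2 on the released cantilever, summing each load's contribution:
  point load 28.75 at a = 7: Pa²(3L − a)/(6EI) = 4520/EI
Tip deflection under a unit load at 2: L³/(3EI) = 223.3/EI.
With EI = 61000 kip·ft²: δ_0 = 0.074094 ft and δ_{22} = 0.003661 ft/kip.
Compatibility — the spring shortens by R_2/k under the reaction it provides: δ_0 − R_2·δ_{22} = R_2/k. With 1/k = 1/(2710×12) ft/kip = 0.000031 ft/kip, R_2 = δ_0 / (δ_{22} + 1/k) = 0.074094 / (0.003661 + 0.000031) = 20.07 kip.

R_2 = 20.07 kip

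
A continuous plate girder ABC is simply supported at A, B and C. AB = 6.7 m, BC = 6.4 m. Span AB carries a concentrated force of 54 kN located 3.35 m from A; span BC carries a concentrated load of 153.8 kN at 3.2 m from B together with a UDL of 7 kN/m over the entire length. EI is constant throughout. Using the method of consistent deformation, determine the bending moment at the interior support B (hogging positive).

M_B = 142.4 kN·m

Release continuity at B by inserting a hinge; the redundant is the internal moment M_B. The primary structure is two simply-supported spans AB and BC.
Discontinuity in slope at B on the released structure — sum the simple-span end rotations:
  span AB: point load 54 at a = 3.35: Pab(L + a)/(6LEI) = 151.5/EI
  span BC: point load 153.8 at a = 3.2: Pab(L + b)/(6LEI) = 393.7/EI
  span BC: UDL 7: wL³/(24EI) = 76.46/EI
  relative rotation θ_0 = (151.5 + 470.2)/EI = 621.7/EI
A unit hogging moment at B produces rotation L₁/(3EI) + L₂/(3EI) = 4.367/EI.
Compatibility: M_B·(L₁+L₂)/(3EI) = θ_0, giving M_B = 142.4 kN·m (hogging).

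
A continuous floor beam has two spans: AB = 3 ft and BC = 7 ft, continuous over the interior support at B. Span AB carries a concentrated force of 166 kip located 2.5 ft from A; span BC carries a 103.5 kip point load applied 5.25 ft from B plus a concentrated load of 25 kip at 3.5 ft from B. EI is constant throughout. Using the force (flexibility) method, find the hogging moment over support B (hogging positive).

M_B = 101.4 kip·ft

Release continuity at B by inserting a hinge; the redundant is the internal moment M_B. The primary structure is two simply-supported spans AB and BC.
End slopes at the hinge B, treating each span as simply supported:
  span AB: point load 166 at a = 2.5: Pab(L + a)/(6LEI) = 63.4/EI
  span BC: point load 103.5 at a = 5.25: Pab(L + b)/(6LEI) = 198.1/EI
  span BC: point load 25 at a = 3.5: Pab(L + b)/(6LEI) = 76.56/EI
  relative rotation θ_0 = (63.4 + 274.7)/EI = 338.1/EI
A unit hogging moment at B produces rotation L₁/(3EI) + L₂/(3EI) = 3.333/EI.
Compatibility: M_B·(L₁+L₂)/(3EI) = θ_0, giving M_B = 101.4 kip·ft (hogging).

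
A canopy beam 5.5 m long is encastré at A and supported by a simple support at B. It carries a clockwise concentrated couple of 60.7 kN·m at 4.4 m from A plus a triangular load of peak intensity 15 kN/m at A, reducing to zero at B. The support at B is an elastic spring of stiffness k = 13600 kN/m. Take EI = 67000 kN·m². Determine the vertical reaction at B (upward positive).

Take the reaction at B as the redundant and release it; the primary structure is a cantilever fixed at A.
Downward deflection at the released point B due to the loads:
  clockwise couple 60.7 at a = 4.4: M₀a(2L − a)/(2EI) = 881.4/EI
  triangular load, peak 15 at the fixed end: w₀L⁴/(30EI) = 457.5/EI
  δ_0 = 1339/EI
Tip deflection under a unit load at B: L³/(3EI) = 55.46/EI.
With EI = 67000 kN·m²: δ_0 = 0.019984 m and δ_{BB} = 0.000828 m/kN.
Compatibility — the spring shortens by R_B/k under the reaction it provides: δ_0 − R_B·δ_{BB} = R_B/k. With 1/k = 0.000074 m/kN, R_B = δ_0 / (δ_{BB} + 1/k) = 0.019984 / (0.000828 + 0.000074) = 22.17 kN.

R_B = 22.17 kN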